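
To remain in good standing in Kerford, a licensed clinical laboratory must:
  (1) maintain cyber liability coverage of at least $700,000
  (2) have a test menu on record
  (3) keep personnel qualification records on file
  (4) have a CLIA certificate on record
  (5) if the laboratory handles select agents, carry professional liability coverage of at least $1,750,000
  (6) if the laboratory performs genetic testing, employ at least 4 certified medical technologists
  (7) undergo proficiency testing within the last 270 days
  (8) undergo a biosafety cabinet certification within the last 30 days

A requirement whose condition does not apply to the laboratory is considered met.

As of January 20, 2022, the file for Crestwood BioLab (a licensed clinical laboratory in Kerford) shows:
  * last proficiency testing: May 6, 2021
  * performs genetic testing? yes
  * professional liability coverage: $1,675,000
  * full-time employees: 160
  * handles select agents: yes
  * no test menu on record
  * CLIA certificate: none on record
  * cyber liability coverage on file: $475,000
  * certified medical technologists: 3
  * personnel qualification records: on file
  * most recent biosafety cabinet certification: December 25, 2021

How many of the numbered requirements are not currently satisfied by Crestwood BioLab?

1. cyber liability coverage $475,000 < $700,000 → not met
2. test menu absent → not met
3. personnel qualification records present → met
4. CLIA certificate absent → not met
5. condition 'handles select agents' holds; professional liability coverage $1,675,000 < $1,750,000 → not met
6. condition 'performs genetic testing' holds; certified medical technologists 3 < 4 → not met
7. proficiency testing 259 days ago vs limit 270 → met
8. biosafety cabinet certification 26 days ago vs limit 30 → met
Not met: 5 of 8

5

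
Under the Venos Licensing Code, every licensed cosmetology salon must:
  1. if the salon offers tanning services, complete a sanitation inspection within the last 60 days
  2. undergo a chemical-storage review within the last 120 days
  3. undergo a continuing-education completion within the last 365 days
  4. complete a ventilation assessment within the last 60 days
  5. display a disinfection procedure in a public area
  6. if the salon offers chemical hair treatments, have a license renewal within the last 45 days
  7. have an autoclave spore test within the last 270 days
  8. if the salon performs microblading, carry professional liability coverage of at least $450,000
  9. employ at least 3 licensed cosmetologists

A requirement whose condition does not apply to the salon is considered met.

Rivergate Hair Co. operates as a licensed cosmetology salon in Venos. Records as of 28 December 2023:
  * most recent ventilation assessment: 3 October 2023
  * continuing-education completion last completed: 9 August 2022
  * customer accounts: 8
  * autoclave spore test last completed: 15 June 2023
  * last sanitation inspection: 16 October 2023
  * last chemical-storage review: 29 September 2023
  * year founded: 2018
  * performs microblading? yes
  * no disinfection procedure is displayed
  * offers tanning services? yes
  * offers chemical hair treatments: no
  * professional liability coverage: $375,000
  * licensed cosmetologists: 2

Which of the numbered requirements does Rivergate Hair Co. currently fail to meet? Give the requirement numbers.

1. condition 'offers tanning services' holds; sanitation inspection 73 days ago vs limit 60 → not met
2. chemical-storage review 90 days ago vs limit 120 → met
3. continuing-education completion 506 days ago vs limit 365 → not met
4. ventilation assessment 86 days ago vs limit 60 → not met
5. disinfection procedure absent → not met
6. condition 'offers chemical hair treatments' does not hold → requirement n/a → met
7. autoclave spore test 196 days ago vs limit 270 → met
8. condition 'performs microblading' holds; professional liability coverage $375,000 < $450,000 → not met
9. licensed cosmetologists 2 < 3 → not met
Not met: 1, 3, 4, 5, 8, 9

1, 3, 4, 5, 8, 9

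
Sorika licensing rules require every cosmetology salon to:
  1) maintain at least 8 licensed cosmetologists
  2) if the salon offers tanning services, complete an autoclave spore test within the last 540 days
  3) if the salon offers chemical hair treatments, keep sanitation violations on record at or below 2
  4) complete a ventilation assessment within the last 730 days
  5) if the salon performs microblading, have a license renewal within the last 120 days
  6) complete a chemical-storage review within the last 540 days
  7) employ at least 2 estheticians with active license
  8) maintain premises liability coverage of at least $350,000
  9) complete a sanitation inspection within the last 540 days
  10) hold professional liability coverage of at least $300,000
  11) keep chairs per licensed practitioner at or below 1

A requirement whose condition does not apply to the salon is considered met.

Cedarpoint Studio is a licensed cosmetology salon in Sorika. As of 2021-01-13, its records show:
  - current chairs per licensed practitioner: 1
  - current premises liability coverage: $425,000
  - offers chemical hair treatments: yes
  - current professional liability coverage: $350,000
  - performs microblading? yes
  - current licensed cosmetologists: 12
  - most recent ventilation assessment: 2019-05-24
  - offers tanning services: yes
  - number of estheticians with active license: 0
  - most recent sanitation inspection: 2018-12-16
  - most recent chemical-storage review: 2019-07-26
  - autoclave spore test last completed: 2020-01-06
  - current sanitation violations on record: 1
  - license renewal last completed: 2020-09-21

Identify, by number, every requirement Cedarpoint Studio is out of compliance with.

1. licensed cosmetologists 12 ≥ 8 → met
2. condition 'offers tanning services' holds; autoclave spore test 373 days ago vs limit 540 → met
3. condition 'offers chemical hair treatments' holds; sanitation violations on record 1 ≤ 2 → met
4. ventilation assessment 600 days ago vs limit 730 → met
5. condition 'performs microblading' holds; license renewal 114 days ago vs limit 120 → met
6. chemical-storage review 537 days ago vs limit 540 → met
7. estheticians with active license 0 < 2 → not met
8. premises liability coverage $425,000 ≥ $350,000 → met
9. sanitation inspection 759 days ago vs limit 540 → not met
10. professional liability coverage $350,000 ≥ $300,000 → met
11. chairs per licensed practitioner 1 ≤ 1 → met
Not met: 7, 9

7, 9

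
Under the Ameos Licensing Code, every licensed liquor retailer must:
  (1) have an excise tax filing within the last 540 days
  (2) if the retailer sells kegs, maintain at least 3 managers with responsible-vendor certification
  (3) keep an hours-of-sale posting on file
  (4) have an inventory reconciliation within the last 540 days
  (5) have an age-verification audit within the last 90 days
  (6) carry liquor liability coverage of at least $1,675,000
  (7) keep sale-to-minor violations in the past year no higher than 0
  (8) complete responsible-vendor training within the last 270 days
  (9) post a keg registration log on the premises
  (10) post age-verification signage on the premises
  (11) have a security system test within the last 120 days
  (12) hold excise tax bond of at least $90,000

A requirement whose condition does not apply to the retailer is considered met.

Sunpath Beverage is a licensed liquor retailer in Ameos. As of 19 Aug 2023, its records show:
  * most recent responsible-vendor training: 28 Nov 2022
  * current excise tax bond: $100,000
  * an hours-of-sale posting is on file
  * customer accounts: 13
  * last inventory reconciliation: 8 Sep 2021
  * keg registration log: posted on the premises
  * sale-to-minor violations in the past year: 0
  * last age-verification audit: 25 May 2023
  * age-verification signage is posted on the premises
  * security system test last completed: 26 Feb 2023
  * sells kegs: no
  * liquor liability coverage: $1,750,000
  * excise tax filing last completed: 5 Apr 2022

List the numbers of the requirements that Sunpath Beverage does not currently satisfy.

1. excise tax filing 501 days ago vs limit 540 → met
2. condition 'sells kegs' does not hold → requirement n/a → met
3. hours-of-sale posting present → met
4. inventory reconciliation 710 days ago vs limit 540 → not met
5. age-verification audit 86 days ago vs limit 90 → met
6. liquor liability coverage $1,750,000 ≥ $1,675,000 → met
7. sale-to-minor violations in the past year 0 ≤ 0 → met
8. responsible-vendor training 264 days ago vs limit 270 → met
9. keg registration log present → met
10. age-verification signage present → met
11. security system test 174 days ago vs limit 120 → not met
12. excise tax bond $100,000 ≥ $90,000 → met
Not met: 4, 11

4, 11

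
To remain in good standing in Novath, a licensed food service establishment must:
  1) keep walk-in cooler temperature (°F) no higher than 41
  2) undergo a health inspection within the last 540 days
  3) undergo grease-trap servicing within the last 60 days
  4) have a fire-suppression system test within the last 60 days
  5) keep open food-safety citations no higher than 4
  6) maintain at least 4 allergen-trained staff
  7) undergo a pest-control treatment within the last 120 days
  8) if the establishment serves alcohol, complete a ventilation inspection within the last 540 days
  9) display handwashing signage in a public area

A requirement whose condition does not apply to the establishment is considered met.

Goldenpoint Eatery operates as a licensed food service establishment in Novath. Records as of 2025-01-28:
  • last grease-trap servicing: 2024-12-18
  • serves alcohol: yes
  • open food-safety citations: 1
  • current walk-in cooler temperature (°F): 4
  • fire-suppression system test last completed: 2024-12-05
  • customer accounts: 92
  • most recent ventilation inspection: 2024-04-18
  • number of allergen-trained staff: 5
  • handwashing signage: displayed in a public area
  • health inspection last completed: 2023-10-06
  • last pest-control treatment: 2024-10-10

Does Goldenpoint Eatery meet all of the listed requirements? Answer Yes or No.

Yes

1. walk-in cooler temperature (°F) 4 ≤ 41 → met
2. health inspection 480 days ago vs limit 540 → met
3. grease-trap servicing 41 days ago vs limit 60 → met
4. fire-suppression system test 54 days ago vs limit 60 → met
5. open food-safety citations 1 ≤ 4 → met
6. allergen-trained staff 5 ≥ 4 → met
7. pest-control treatment 110 days ago vs limit 120 → met
8. condition 'serves alcohol' holds; ventilation inspection 285 days ago vs limit 540 → met
9. handwashing signage present → met
All met.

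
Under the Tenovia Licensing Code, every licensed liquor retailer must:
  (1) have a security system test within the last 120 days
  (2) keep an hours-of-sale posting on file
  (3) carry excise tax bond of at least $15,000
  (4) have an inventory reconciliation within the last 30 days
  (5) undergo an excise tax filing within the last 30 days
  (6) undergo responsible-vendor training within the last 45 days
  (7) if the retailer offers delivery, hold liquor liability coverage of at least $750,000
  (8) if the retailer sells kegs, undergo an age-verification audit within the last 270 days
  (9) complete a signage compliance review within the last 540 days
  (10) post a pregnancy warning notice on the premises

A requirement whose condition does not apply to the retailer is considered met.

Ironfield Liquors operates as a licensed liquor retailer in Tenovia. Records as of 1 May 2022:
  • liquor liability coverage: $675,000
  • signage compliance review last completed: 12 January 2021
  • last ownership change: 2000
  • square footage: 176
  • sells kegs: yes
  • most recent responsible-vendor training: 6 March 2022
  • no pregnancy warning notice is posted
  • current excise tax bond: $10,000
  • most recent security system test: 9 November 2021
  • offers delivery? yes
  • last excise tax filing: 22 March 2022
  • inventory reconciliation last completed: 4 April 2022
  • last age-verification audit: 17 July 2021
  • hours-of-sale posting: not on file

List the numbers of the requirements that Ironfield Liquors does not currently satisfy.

1, 2, 3, 5, 6, 7, 8, 10

1. security system test 173 days ago vs limit 120 → not met
2. hours-of-sale posting absent → not met
3. excise tax bond $10,000 < $15,000 → not met
4. inventory reconciliation 27 days ago vs limit 30 → met
5. excise tax filing 40 days ago vs limit 30 → not met
6. responsible-vendor training 56 days ago vs limit 45 → not met
7. condition 'offers delivery' holds; liquor liability coverage $675,000 < $750,000 → not met
8. condition 'sells kegs' holds; age-verification audit 288 days ago vs limit 270 → not met
9. signage compliance review 474 days ago vs limit 540 → met
10. pregnancy warning notice absent → not met
Not met: 1, 2, 3, 5, 6, 7, 8, 10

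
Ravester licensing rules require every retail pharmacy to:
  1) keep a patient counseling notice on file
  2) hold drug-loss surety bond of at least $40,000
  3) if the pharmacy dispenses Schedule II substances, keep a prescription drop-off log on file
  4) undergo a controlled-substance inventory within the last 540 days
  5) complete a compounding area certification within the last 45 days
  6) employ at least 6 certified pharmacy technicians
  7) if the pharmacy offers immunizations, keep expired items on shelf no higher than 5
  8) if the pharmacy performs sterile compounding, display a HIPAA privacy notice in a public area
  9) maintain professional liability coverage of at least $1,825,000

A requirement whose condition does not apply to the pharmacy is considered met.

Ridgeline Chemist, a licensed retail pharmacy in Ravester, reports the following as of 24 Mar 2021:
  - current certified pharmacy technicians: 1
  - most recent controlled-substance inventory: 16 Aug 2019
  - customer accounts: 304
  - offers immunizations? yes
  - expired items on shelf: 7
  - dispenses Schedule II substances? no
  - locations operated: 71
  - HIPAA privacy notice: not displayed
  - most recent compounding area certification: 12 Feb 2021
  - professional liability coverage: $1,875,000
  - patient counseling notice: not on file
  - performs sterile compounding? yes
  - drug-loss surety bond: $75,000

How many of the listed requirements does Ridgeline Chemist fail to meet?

1. patient counseling notice absent → not met
2. drug-loss surety bond $75,000 ≥ $40,000 → met
3. condition 'dispenses Schedule II substances' does not hold → requirement n/a → met
4. controlled-substance inventory 586 days ago vs limit 540 → not met
5. compounding area certification 40 days ago vs limit 45 → met
6. certified pharmacy technicians 1 < 6 → not met
7. condition 'offers immunizations' holds; expired items on shelf 7 > 5 → not met
8. condition 'performs sterile compounding' holds; HIPAA privacy notice absent → not met
9. professional liability coverage $1,875,000 ≥ $1,825,000 → met
Not met: 5 of 9

5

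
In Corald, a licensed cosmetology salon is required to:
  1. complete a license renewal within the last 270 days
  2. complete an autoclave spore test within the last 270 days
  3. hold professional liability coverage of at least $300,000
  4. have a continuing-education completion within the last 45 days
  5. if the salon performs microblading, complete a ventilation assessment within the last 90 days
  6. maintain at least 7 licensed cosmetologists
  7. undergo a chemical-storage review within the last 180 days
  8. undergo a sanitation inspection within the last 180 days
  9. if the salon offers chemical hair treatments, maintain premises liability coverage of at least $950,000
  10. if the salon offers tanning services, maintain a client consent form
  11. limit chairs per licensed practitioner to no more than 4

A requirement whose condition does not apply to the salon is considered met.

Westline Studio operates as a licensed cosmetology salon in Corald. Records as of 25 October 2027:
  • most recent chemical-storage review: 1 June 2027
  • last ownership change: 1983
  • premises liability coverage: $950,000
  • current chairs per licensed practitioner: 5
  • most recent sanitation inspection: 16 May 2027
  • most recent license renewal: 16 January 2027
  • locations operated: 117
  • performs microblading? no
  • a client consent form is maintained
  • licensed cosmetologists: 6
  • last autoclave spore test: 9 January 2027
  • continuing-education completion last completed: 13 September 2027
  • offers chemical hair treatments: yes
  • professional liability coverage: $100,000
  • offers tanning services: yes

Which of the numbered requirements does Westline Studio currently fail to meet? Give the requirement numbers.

1. license renewal 282 days ago vs limit 270 → not met
2. autoclave spore test 289 days ago vs limit 270 → not met
3. professional liability coverage $100,000 < $300,000 → not met
4. continuing-education completion 42 days ago vs limit 45 → met
5. condition 'performs microblading' does not hold → requirement n/a → met
6. licensed cosmetologists 6 < 7 → not met
7. chemical-storage review 146 days ago vs limit 180 → met
8. sanitation inspection 162 days ago vs limit 180 → met
9. condition 'offers chemical hair treatments' holds; premises liability coverage $950,000 ≥ $950,000 → met
10. condition 'offers tanning services' holds; client consent form present → met
11. chairs per licensed practitioner 5 > 4 → not met
Not met: 1, 2, 3, 6, 11

1, 2, 3, 6, 11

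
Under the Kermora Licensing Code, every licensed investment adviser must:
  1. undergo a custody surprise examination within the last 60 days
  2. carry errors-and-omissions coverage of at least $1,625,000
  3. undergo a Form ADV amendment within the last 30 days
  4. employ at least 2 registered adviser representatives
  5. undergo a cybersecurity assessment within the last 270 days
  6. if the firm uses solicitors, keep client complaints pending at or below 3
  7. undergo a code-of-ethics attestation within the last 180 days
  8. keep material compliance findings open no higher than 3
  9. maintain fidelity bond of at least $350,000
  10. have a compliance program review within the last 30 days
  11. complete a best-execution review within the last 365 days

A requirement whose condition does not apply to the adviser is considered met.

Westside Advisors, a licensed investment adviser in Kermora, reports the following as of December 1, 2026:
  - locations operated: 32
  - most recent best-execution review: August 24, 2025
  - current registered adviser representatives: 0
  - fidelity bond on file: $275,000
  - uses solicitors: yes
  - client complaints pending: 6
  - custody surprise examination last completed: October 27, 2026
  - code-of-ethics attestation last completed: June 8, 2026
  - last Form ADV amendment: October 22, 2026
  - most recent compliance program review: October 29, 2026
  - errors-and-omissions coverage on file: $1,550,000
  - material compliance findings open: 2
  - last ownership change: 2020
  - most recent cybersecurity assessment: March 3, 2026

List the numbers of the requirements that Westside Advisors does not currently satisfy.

2, 3, 4, 5, 6, 9, 10, 11

1. custody surprise examination 35 days ago vs limit 60 → met
2. errors-and-omissions coverage $1,550,000 < $1,625,000 → not met
3. Form ADV amendment 40 days ago vs limit 30 → not met
4. registered adviser representatives 0 < 2 → not met
5. cybersecurity assessment 273 days ago vs limit 270 → not met
6. condition 'uses solicitors' holds; client complaints pending 6 > 3 → not met
7. code-of-ethics attestation 176 days ago vs limit 180 → met
8. material compliance findings open 2 ≤ 3 → met
9. fidelity bond $275,000 < $350,000 → not met
10. compliance program review 33 days ago vs limit 30 → not met
11. best-execution review 464 days ago vs limit 365 → not met
Not met: 2, 3, 4, 5, 6, 9, 10, 11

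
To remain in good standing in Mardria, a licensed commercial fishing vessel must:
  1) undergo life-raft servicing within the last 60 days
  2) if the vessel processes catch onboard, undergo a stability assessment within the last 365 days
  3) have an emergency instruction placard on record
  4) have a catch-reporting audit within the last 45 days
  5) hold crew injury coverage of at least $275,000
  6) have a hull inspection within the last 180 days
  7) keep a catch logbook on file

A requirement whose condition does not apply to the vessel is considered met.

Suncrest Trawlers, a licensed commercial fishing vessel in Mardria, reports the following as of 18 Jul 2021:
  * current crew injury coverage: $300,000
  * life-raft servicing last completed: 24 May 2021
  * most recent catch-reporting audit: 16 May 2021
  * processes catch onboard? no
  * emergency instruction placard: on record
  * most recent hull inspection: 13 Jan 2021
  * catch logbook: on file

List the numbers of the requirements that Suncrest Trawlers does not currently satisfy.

4, 6

1. life-raft servicing 55 days ago vs limit 60 → met
2. condition 'processes catch onboard' does not hold → requirement n/a → met
3. emergency instruction placard present → met
4. catch-reporting audit 63 days ago vs limit 45 → not met
5. crew injury coverage $300,000 ≥ $275,000 → met
6. hull inspection 186 days ago vs limit 180 → not met
7. catch logbook present → met
Not met: 4, 6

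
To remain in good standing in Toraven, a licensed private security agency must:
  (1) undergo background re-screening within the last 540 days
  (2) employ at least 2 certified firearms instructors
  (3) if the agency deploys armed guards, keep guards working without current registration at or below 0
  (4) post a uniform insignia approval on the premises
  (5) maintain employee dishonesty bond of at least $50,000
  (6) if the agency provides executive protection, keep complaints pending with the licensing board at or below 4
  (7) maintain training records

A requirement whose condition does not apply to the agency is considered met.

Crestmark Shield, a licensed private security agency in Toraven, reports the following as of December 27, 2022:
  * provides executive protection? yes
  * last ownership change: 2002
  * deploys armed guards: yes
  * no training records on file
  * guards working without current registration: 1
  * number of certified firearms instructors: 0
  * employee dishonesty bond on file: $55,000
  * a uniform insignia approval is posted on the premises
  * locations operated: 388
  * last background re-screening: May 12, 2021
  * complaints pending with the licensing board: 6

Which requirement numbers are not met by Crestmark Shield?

1. background re-screening 594 days ago vs limit 540 → not met
2. certified firearms instructors 0 < 2 → not met
3. condition 'deploys armed guards' holds; guards working without current registration 1 > 0 → not met
4. uniform insignia approval present → met
5. employee dishonesty bond $55,000 ≥ $50,000 → met
6. condition 'provides executive protection' holds; complaints pending with the licensing board 6 > 4 → not met
7. training records absent → not met
Not met: 1, 2, 3, 6, 7

1, 2, 3, 6, 7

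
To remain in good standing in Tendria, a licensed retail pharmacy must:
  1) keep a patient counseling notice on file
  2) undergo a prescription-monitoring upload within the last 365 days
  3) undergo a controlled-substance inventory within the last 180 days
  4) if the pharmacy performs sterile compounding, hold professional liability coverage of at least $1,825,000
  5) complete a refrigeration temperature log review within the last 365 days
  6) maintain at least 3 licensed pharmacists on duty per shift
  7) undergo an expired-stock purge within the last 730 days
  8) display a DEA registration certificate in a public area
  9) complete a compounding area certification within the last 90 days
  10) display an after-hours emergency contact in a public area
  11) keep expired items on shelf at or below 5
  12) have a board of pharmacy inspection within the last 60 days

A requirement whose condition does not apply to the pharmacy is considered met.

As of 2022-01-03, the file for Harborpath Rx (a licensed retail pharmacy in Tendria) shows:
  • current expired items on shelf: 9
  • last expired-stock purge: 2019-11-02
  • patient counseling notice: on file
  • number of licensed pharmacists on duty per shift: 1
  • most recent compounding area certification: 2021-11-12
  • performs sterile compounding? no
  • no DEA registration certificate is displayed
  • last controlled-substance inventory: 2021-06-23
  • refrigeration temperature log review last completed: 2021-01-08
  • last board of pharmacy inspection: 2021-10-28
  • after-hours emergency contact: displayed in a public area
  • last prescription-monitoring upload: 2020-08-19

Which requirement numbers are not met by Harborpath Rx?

2, 3, 6, 7, 8, 11, 12

1. patient counseling notice present → met
2. prescription-monitoring upload 502 days ago vs limit 365 → not met
3. controlled-substance inventory 194 days ago vs limit 180 → not met
4. condition 'performs sterile compounding' does not hold → requirement n/a → met
5. refrigeration temperature log review 360 days ago vs limit 365 → met
6. licensed pharmacists on duty per shift 1 < 3 → not met
7. expired-stock purge 793 days ago vs limit 730 → not met
8. DEA registration certificate absent → not met
9. compounding area certification 52 days ago vs limit 90 → met
10. after-hours emergency contact present → met
11. expired items on shelf 9 > 5 → not met
12. board of pharmacy inspection 67 days ago vs limit 60 → not met
Not met: 2, 3, 6, 7, 8, 11, 12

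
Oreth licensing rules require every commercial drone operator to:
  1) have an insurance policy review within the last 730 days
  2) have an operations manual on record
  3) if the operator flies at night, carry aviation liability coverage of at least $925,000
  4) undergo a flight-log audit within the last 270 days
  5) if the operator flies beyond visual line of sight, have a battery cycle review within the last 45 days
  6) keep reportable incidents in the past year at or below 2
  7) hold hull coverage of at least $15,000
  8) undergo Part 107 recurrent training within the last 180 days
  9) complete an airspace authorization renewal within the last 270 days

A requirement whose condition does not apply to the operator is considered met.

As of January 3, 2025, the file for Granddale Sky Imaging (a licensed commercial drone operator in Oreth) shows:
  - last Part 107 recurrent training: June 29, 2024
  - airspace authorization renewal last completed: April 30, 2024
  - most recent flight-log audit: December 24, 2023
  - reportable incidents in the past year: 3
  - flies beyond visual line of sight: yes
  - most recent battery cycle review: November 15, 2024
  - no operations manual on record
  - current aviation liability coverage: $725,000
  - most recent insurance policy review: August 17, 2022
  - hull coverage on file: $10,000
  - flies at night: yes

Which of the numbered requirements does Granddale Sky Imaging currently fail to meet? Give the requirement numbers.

1, 2, 3, 4, 5, 6, 7, 8

1. insurance policy review 870 days ago vs limit 730 → not met
2. operations manual absent → not met
3. condition 'flies at night' holds; aviation liability coverage $725,000 < $925,000 → not met
4. flight-log audit 376 days ago vs limit 270 → not met
5. condition 'flies beyond visual line of sight' holds; battery cycle review 49 days ago vs limit 45 → not met
6. reportable incidents in the past year 3 > 2 → not met
7. hull coverage $10,000 < $15,000 → not met
8. Part 107 recurrent training 188 days ago vs limit 180 → not met
9. airspace authorization renewal 248 days ago vs limit 270 → met
Not met: 1, 2, 3, 4, 5, 6, 7, 8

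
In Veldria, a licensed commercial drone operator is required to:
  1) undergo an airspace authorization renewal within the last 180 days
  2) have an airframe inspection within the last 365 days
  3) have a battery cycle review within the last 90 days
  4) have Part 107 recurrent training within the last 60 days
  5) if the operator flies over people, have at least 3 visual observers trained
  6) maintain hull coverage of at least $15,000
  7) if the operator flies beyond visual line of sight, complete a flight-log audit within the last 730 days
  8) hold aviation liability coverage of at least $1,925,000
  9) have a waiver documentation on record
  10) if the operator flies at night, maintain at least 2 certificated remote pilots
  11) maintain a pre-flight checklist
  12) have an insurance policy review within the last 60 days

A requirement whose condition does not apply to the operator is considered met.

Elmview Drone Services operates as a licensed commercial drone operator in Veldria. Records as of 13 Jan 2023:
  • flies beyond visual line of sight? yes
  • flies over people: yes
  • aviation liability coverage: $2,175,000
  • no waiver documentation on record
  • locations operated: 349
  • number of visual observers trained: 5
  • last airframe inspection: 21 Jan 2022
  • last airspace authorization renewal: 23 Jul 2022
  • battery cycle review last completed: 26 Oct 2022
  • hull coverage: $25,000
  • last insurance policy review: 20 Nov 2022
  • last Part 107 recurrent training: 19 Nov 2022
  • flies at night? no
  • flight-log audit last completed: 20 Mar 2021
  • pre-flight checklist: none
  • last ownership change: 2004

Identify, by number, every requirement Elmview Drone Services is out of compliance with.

1. airspace authorization renewal 174 days ago vs limit 180 → met
2. airframe inspection 357 days ago vs limit 365 → met
3. battery cycle review 79 days ago vs limit 90 → met
4. Part 107 recurrent training 55 days ago vs limit 60 → met
5. condition 'flies over people' holds; visual observers trained 5 ≥ 3 → met
6. hull coverage $25,000 ≥ $15,000 → met
7. condition 'flies beyond visual line of sight' holds; flight-log audit 664 days ago vs limit 730 → met
8. aviation liability coverage $2,175,000 ≥ $1,925,000 → met
9. waiver documentation absent → not met
10. condition 'flies at night' does not hold → requirement n/a → met
11. pre-flight checklist absent → not met
12. insurance policy review 54 days ago vs limit 60 → met
Not met: 9, 11

9, 11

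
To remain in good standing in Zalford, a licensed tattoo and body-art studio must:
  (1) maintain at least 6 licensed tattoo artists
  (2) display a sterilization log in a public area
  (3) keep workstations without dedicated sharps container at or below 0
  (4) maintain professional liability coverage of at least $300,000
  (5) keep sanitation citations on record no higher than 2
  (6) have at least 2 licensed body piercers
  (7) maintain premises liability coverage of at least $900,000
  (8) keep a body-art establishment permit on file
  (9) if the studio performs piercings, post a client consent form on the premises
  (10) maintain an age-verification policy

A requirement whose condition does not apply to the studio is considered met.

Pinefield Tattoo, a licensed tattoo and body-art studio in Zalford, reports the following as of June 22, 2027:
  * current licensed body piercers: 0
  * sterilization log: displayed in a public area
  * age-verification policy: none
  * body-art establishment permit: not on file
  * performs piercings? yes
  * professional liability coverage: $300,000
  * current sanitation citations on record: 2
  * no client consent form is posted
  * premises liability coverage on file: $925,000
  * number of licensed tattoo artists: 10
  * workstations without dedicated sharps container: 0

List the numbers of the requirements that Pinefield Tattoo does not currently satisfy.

1. licensed tattoo artists 10 ≥ 6 → met
2. sterilization log present → met
3. workstations without dedicated sharps container 0 ≤ 0 → met
4. professional liability coverage $300,000 ≥ $300,000 → met
5. sanitation citations on record 2 ≤ 2 → met
6. licensed body piercers 0 < 2 → not met
7. premises liability coverage $925,000 ≥ $900,000 → met
8. body-art establishment permit absent → not met
9. condition 'performs piercings' holds; client consent form absent → not met
10. age-verification policy absent → not met
Not met: 6, 8, 9, 10

6, 8, 9, 10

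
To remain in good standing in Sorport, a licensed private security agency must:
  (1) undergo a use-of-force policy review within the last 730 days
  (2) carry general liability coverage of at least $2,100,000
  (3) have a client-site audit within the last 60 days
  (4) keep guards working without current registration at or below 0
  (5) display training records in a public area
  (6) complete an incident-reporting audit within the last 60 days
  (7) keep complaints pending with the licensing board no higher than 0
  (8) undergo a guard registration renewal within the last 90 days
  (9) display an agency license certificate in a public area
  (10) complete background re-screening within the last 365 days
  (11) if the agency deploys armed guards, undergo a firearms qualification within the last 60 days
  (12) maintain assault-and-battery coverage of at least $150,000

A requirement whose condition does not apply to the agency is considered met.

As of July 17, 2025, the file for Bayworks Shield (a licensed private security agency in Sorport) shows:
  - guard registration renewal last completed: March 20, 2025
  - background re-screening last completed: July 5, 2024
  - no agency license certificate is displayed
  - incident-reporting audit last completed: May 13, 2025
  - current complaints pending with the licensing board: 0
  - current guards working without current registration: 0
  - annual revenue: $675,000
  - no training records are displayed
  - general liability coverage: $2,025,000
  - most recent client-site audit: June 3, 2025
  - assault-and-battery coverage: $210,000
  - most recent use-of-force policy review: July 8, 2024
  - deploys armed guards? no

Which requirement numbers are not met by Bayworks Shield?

2, 5, 6, 8, 9, 10

1. use-of-force policy review 374 days ago vs limit 730 → met
2. general liability coverage $2,025,000 < $2,100,000 → not met
3. client-site audit 44 days ago vs limit 60 → met
4. guards working without current registration 0 ≤ 0 → met
5. training records absent → not met
6. incident-reporting audit 65 days ago vs limit 60 → not met
7. complaints pending with the licensing board 0 ≤ 0 → met
8. guard registration renewal 119 days ago vs limit 90 → not met
9. agency license certificate absent → not met
10. background re-screening 377 days ago vs limit 365 → not met
11. condition 'deploys armed guards' does not hold → requirement n/a → met
12. assault-and-battery coverage $210,000 ≥ $150,000 → met
Not met: 2, 5, 6, 8, 9, 10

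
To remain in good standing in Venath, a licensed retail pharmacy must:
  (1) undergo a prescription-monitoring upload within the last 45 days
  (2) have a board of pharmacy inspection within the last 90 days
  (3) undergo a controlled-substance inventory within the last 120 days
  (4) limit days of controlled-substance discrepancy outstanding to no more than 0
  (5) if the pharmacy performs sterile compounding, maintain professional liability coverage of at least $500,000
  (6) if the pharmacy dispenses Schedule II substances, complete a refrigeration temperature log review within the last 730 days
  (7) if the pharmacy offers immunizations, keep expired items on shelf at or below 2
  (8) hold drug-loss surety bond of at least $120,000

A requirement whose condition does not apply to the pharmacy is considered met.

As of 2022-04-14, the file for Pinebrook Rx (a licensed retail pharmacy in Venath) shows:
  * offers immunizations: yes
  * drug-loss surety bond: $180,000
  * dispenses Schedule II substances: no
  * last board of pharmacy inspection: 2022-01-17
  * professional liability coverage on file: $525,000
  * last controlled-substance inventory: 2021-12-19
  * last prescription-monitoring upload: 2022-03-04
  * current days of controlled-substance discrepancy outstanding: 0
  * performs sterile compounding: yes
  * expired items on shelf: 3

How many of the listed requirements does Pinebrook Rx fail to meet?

1. prescription-monitoring upload 41 days ago vs limit 45 → met
2. board of pharmacy inspection 87 days ago vs limit 90 → met
3. controlled-substance inventory 116 days ago vs limit 120 → met
4. days of controlled-substance discrepancy outstanding 0 ≤ 0 → met
5. condition 'performs sterile compounding' holds; professional liability coverage $525,000 ≥ $500,000 → met
6. condition 'dispenses Schedule II substances' does not hold → requirement n/a → met
7. condition 'offers immunizations' holds; expired items on shelf 3 > 2 → not met
8. drug-loss surety bond $180,000 ≥ $120,000 → met
Not met: 1 of 8

1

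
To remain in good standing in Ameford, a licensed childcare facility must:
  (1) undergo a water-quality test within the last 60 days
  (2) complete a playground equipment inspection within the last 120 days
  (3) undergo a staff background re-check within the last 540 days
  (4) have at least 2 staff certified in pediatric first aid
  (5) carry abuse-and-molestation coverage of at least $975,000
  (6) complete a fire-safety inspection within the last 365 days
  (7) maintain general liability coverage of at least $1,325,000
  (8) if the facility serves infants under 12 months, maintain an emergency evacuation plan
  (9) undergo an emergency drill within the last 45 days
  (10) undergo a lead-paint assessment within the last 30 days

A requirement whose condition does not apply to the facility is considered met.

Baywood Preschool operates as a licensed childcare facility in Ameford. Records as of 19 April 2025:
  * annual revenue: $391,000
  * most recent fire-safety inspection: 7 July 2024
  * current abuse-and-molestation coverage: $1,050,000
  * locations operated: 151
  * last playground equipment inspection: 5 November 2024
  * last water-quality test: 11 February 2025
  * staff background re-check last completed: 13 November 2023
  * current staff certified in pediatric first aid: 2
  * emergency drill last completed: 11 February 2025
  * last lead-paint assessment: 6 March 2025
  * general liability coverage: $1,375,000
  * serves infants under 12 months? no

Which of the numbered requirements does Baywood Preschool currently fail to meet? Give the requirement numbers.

1, 2, 9, 10

1. water-quality test 67 days ago vs limit 60 → not met
2. playground equipment inspection 165 days ago vs limit 120 → not met
3. staff background re-check 523 days ago vs limit 540 → met
4. staff certified in pediatric first aid 2 ≥ 2 → met
5. abuse-and-molestation coverage $1,050,000 ≥ $975,000 → met
6. fire-safety inspection 286 days ago vs limit 365 → met
7. general liability coverage $1,375,000 ≥ $1,325,000 → met
8. condition 'serves infants under 12 months' does not hold → requirement n/a → met
9. emergency drill 67 days ago vs limit 45 → not met
10. lead-paint assessment 44 days ago vs limit 30 → not met
Not met: 1, 2, 9, 10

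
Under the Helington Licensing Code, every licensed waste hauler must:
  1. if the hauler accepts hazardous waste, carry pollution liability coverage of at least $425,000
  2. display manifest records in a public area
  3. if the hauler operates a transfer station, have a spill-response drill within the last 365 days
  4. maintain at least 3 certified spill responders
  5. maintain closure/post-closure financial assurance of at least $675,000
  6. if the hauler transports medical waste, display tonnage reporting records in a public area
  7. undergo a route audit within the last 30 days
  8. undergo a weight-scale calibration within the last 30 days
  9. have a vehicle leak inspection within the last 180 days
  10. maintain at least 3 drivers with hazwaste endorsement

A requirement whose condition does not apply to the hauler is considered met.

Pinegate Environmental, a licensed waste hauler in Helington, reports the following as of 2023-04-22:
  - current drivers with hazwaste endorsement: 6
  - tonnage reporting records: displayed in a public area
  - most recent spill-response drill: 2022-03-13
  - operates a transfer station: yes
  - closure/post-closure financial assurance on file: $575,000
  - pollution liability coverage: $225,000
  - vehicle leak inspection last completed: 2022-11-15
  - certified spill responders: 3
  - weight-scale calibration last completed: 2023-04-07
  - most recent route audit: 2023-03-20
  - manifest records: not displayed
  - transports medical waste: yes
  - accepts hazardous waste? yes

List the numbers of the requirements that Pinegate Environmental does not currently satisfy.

1, 2, 3, 5, 7

1. condition 'accepts hazardous waste' holds; pollution liability coverage $225,000 < $425,000 → not met
2. manifest records absent → not met
3. condition 'operates a transfer station' holds; spill-response drill 405 days ago vs limit 365 → not met
4. certified spill responders 3 ≥ 3 → met
5. closure/post-closure financial assurance $575,000 < $675,000 → not met
6. condition 'transports medical waste' holds; tonnage reporting records present → met
7. route audit 33 days ago vs limit 30 → not met
8. weight-scale calibration 15 days ago vs limit 30 → met
9. vehicle leak inspection 158 days ago vs limit 180 → met
10. drivers with hazwaste endorsement 6 ≥ 3 → met
Not met: 1, 2, 3, 5, 7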